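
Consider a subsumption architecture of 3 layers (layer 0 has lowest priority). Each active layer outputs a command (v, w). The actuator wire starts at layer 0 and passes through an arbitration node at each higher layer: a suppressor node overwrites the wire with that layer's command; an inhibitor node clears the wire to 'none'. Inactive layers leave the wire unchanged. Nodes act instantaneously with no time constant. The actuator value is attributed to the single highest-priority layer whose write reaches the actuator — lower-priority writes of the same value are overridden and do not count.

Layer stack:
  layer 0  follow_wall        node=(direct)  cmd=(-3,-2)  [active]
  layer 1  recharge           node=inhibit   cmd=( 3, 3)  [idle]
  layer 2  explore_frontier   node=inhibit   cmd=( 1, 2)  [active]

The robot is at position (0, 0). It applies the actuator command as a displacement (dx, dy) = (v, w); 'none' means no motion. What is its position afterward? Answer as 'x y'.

L0 follow_wall: active, feeds wire = (-3, -2)
L1 recharge: idle → wire stays (-3, -2)
L2 explore_frontier: active, inhibitor → wire = none
actuator = none
position: (0, 0) + none = (0, 0)

0 0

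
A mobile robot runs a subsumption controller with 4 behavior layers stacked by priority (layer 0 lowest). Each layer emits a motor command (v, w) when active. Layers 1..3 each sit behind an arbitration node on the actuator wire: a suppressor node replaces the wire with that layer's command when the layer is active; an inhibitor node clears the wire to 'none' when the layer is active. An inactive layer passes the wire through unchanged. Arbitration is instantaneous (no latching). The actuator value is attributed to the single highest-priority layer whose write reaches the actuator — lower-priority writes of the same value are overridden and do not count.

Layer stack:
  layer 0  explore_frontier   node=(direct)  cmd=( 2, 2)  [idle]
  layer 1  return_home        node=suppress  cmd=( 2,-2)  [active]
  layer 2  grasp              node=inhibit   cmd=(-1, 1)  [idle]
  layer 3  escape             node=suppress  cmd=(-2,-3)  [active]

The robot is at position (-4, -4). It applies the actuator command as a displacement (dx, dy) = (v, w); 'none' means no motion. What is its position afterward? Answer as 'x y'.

layer 0 (explore_frontier) idle — none
layer 1 (return_home) active — suppresses: (2, -2)
layer 2 (grasp) idle — unchanged: (2, -2)
layer 3 (escape) active — suppresses: (-2, -3)
→ actuator (-2, -3)
position: (-4, -4) + (-2, -3) = (-6, -7)

-6 -7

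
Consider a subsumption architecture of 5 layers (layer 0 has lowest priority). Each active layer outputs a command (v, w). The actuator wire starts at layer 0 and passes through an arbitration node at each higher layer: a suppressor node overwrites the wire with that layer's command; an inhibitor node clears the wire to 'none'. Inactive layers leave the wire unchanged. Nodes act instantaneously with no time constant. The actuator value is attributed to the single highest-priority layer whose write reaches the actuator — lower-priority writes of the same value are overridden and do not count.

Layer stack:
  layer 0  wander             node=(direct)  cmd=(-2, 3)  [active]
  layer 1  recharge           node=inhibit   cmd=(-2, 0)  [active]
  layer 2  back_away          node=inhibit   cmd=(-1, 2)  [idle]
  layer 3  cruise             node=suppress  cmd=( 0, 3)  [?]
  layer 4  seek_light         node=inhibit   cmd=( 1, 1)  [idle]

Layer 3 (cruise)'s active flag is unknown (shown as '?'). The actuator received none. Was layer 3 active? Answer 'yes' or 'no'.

If layer 3 is active=yes:
  actuator would be (0, 3)
If layer 3 is active=no:
  actuator would be none
Observed none, so layer 3 was idle.

no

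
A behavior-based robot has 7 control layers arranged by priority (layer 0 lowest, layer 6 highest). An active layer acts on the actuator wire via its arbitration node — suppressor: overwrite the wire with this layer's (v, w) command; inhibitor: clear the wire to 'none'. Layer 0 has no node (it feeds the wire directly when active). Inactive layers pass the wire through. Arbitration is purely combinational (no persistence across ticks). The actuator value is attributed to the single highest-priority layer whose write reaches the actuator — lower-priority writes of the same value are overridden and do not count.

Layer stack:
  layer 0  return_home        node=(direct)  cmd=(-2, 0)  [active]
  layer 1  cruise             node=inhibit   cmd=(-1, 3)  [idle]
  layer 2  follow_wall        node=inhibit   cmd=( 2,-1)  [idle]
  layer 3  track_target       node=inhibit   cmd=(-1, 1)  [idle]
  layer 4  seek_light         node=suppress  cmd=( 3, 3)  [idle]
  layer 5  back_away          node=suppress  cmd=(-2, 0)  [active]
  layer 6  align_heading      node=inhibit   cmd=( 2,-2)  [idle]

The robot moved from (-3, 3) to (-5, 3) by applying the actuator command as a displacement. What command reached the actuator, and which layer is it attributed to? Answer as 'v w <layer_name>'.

displacement = (-5, 3) − (-3, 3) = (-2, 0)
layer 0 (return_home) active — direct: (-2, 0)
layer 1 (cruise) idle — unchanged: (-2, 0)
layer 2 (follow_wall) idle — unchanged: (-2, 0)
layer 3 (track_target) idle — unchanged: (-2, 0)
layer 4 (seek_light) idle — unchanged: (-2, 0)
layer 5 (back_away) active — suppresses: (-2, 0)
layer 6 (align_heading) idle — unchanged: (-2, 0)
→ actuator (-2, 0) — from layer 5 (back_away)

-2 0 back_away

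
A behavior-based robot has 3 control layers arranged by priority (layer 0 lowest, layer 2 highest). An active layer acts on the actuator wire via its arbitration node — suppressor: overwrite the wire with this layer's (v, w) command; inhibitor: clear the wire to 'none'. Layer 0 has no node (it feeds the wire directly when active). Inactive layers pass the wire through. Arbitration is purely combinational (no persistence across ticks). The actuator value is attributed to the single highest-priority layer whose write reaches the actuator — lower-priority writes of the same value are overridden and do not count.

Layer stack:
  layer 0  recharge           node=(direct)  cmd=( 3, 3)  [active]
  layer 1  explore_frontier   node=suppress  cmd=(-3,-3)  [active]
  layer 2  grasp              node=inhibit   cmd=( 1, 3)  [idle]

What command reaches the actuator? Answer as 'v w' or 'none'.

-3 -3

layer 0 (recharge) active — direct: (3, 3)
layer 1 (explore_frontier) active — suppresses: (-3, -3)
layer 2 (grasp) idle — unchanged: (-3, -3)
→ actuator (-3, -3)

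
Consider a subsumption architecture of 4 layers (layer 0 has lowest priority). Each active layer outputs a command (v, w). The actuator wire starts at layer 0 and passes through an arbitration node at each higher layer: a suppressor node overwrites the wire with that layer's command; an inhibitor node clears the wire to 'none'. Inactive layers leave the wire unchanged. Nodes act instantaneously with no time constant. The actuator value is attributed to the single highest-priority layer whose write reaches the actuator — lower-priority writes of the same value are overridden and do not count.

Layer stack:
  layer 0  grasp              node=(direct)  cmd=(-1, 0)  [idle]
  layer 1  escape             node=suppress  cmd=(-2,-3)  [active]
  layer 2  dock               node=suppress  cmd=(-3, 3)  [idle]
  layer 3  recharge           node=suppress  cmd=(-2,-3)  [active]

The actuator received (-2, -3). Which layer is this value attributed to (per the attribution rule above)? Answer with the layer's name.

recharge

[0] grasp off; wire := none
[1] escape on (suppress); wire := (-2, -3)
[2] dock off; pass (-2, -3)
[3] recharge on (suppress); wire := (-2, -3)
output (-2, -3)
last writer: layer 3 = recharge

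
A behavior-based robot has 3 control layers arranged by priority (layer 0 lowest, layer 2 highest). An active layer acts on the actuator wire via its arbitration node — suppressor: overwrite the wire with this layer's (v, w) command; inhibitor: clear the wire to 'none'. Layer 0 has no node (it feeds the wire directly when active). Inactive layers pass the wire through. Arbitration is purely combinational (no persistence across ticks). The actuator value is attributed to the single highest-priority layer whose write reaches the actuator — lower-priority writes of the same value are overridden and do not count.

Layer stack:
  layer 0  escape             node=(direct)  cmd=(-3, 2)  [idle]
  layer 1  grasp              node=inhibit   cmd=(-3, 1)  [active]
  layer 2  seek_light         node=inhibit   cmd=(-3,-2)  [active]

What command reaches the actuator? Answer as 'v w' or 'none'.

layer 0 (escape) idle — none
layer 1 (grasp) active — inhibits: none
layer 2 (seek_light) active — inhibits: none
→ actuator none

none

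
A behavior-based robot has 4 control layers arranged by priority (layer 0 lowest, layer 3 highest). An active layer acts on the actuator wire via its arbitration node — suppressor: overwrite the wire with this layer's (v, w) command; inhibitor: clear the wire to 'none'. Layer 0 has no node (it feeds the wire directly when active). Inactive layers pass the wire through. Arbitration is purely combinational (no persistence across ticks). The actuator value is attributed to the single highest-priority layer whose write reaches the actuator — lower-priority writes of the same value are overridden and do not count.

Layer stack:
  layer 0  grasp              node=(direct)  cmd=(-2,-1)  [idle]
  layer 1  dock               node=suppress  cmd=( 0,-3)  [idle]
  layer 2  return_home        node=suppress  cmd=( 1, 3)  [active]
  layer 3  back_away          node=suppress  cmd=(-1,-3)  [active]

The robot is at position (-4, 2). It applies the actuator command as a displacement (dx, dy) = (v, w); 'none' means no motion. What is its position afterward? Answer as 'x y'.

layer 0 (grasp) idle — none
layer 1 (dock) idle — unchanged: none
layer 2 (return_home) active — suppresses: (1, 3)
layer 3 (back_away) active — suppresses: (-1, -3)
→ actuator (-1, -3)
position: (-4, 2) + (-1, -3) = (-5, -1)

-5 -1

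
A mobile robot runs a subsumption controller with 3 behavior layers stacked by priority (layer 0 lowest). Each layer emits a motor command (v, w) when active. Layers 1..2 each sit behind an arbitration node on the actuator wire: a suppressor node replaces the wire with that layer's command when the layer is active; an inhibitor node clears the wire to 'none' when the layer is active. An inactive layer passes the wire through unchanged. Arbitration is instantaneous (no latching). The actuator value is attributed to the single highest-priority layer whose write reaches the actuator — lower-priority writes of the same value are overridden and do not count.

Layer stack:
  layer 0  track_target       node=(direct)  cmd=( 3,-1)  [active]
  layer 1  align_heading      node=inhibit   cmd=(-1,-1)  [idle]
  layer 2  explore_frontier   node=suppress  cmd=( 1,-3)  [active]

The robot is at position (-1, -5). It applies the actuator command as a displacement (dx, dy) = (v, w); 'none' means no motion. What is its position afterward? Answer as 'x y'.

L0 track_target: active, feeds wire = (3, -1)
L1 align_heading: idle → wire stays (3, -1)
L2 explore_frontier: active, suppressor → wire = (1, -3)
actuator = (1, -3)
position: (-1, -5) + (1, -3) = (0, -8)

0 -8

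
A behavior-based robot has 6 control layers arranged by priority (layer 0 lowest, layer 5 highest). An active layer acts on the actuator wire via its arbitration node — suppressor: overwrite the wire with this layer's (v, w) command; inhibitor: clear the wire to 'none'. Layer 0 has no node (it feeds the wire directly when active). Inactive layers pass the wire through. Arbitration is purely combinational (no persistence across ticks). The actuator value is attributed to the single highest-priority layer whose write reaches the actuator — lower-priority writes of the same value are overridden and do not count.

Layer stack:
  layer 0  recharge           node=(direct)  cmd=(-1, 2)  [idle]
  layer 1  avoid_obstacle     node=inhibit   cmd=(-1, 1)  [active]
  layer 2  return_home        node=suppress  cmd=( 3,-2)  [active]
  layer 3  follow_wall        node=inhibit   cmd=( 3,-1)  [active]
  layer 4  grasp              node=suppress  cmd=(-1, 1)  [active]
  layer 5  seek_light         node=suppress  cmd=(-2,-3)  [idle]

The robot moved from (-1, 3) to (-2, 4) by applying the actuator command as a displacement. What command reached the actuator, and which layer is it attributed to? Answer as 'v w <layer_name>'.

-1 1 grasp

displacement = (-2, 4) − (-1, 3) = (-1, 1)
L0 recharge: idle → wire = none
L1 avoid_obstacle: active, inhibitor → wire = none
L2 return_home: active, suppressor → wire = (3, -2)
L3 follow_wall: active, inhibitor → wire = none
L4 grasp: active, suppressor → wire = (-1, 1)
L5 seek_light: idle → wire stays (-1, 1)
actuator = (-1, 1) — from layer 4 (grasp)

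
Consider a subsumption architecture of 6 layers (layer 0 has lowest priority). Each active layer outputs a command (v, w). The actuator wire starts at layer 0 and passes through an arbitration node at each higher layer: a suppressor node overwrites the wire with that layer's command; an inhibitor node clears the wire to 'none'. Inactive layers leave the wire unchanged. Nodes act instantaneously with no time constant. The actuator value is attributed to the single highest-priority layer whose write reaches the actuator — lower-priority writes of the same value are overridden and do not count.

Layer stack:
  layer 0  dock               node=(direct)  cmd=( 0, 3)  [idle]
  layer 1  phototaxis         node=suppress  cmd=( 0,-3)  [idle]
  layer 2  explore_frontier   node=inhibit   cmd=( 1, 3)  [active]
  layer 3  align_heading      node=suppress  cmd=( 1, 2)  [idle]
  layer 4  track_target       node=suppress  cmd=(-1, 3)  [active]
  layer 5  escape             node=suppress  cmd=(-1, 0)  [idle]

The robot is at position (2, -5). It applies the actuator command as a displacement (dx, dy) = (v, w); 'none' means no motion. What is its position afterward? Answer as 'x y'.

1 -2

L0 dock: idle → wire = none
L1 phototaxis: idle → wire stays none
L2 explore_frontier: active, inhibitor → wire = none
L3 align_heading: idle → wire stays none
L4 track_target: active, suppressor → wire = (-1, 3)
L5 escape: idle → wire stays (-1, 3)
actuator = (-1, 3)
position: (2, -5) + (-1, 3) = (1, -2)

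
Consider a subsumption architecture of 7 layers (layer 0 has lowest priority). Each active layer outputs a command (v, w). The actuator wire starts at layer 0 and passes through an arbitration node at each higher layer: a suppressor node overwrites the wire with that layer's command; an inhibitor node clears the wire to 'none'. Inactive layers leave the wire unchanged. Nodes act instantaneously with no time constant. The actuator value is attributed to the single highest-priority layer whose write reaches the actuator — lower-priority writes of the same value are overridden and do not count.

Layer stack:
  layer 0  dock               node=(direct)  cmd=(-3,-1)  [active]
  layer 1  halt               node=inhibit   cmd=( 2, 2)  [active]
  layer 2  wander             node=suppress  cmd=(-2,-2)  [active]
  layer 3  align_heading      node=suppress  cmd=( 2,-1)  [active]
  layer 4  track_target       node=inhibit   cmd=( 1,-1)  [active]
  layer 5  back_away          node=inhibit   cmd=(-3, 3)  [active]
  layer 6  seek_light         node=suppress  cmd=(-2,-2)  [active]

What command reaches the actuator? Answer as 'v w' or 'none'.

layer 0 (dock) active — direct: (-3, -1)
layer 1 (halt) active — inhibits: none
layer 2 (wander) active — suppresses: (-2, -2)
layer 3 (align_heading) active — suppresses: (2, -1)
layer 4 (track_target) active — inhibits: none
layer 5 (back_away) active — inhibits: none
layer 6 (seek_light) active — suppresses: (-2, -2)
→ actuator (-2, -2)

-2 -2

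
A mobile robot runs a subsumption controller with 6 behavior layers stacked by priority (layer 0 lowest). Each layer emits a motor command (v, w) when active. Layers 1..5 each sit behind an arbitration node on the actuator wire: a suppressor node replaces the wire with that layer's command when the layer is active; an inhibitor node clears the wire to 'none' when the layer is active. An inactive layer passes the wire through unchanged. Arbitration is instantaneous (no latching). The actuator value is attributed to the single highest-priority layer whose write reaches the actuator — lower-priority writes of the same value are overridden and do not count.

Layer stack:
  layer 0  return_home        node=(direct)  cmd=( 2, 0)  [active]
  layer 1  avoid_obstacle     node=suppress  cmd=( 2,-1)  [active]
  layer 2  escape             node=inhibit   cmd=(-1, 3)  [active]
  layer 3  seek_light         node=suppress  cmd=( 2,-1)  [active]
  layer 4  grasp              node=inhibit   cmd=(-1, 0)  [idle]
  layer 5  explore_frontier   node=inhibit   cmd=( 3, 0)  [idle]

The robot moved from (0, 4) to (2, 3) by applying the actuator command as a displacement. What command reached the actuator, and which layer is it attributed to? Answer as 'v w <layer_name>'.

2 -1 seek_light

displacement = (2, 3) − (0, 4) = (2, -1)
L0 return_home: active, feeds wire = (2, 0)
L1 avoid_obstacle: active, suppressor → wire = (2, -1)
L2 escape: active, inhibitor → wire = none
L3 seek_light: active, suppressor → wire = (2, -1)
L4 grasp: idle → wire stays (2, -1)
L5 explore_frontier: idle → wire stays (2, -1)
actuator = (2, -1) — from layer 3 (seek_light)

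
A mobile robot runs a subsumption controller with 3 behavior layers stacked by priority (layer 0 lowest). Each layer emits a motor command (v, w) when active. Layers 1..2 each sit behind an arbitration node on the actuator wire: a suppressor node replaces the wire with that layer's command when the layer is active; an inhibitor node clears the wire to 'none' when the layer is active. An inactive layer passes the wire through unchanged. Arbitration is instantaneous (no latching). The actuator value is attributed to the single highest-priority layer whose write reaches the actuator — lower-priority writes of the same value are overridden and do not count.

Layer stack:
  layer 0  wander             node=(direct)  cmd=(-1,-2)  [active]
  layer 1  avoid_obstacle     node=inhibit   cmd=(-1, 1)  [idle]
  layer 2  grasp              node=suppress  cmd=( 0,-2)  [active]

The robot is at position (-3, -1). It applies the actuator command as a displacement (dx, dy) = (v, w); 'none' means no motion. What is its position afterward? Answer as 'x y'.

-3 -3

L0 wander: active, feeds wire = (-1, -2)
L1 avoid_obstacle: idle → wire stays (-1, -2)
L2 grasp: active, suppressor → wire = (0, -2)
actuator = (0, -2)
position: (-3, -1) + (0, -2) = (-3, -3)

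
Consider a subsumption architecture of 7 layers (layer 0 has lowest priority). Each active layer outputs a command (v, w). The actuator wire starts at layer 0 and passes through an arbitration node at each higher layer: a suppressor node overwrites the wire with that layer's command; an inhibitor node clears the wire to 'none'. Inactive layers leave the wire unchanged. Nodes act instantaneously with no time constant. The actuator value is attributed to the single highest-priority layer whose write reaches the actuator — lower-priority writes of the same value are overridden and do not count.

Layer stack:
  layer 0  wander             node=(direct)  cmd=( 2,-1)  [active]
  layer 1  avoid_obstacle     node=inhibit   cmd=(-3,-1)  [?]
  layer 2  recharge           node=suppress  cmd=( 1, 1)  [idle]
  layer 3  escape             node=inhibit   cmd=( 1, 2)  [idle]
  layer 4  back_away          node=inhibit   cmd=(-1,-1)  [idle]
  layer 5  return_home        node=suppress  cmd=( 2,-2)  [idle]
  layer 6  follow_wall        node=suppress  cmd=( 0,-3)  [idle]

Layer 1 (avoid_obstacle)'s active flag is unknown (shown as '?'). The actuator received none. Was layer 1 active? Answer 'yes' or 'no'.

yes

If layer 1 is active=yes:
  actuator would be none
If layer 1 is active=no:
  actuator would be (2, -1)
Observed none, so layer 1 was active.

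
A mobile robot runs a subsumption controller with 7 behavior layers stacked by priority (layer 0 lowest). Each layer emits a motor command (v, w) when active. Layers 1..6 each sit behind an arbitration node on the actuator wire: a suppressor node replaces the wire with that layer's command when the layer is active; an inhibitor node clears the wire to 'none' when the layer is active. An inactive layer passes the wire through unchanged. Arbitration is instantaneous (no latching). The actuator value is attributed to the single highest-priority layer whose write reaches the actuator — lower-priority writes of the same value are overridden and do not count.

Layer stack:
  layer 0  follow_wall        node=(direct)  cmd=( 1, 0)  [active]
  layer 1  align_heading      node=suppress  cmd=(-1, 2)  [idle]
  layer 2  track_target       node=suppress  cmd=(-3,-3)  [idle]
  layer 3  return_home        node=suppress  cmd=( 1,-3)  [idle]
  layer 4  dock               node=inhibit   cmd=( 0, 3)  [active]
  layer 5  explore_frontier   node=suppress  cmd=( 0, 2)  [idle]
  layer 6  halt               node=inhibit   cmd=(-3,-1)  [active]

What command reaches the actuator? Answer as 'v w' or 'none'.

none

L0 follow_wall: active, feeds wire = (1, 0)
L1 align_heading: idle → wire stays (1, 0)
L2 track_target: idle → wire stays (1, 0)
L3 return_home: idle → wire stays (1, 0)
L4 dock: active, inhibitor → wire = none
L5 explore_frontier: idle → wire stays none
L6 halt: active, inhibitor → wire = none
actuator = none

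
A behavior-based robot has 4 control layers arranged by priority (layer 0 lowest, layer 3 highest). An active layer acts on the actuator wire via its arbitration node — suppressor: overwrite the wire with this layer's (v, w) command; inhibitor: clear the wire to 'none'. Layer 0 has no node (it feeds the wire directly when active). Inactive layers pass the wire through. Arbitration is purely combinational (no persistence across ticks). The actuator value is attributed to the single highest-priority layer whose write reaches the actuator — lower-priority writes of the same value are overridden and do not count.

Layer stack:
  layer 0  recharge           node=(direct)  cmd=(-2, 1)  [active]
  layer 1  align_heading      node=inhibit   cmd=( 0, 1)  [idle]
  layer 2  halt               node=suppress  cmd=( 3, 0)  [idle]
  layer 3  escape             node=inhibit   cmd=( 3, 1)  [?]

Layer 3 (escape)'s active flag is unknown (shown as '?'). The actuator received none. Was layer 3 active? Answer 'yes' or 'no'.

yes

If layer 3 is active=yes:
  actuator would be none
If layer 3 is active=no:
  actuator would be (-2, 1)
Observed none, so layer 3 was active.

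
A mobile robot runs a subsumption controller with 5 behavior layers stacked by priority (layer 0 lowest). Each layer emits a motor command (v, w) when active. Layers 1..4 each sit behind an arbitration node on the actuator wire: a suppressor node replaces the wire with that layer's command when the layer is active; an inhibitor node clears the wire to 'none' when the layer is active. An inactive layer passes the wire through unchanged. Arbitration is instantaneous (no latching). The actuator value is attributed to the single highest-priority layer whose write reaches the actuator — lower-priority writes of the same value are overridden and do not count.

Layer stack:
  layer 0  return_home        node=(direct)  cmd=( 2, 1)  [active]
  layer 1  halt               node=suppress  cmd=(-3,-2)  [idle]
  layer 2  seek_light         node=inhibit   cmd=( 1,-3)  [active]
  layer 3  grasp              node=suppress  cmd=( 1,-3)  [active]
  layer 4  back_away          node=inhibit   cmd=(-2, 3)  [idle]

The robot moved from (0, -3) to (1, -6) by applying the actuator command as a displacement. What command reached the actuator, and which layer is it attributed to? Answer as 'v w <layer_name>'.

1 -3 grasp

displacement = (1, -6) − (0, -3) = (1, -3)
[0] return_home on; wire := (2, 1)
[1] halt off; pass (2, 1)
[2] seek_light on (inhibit); wire := none
[3] grasp on (suppress); wire := (1, -3)
[4] back_away off; pass (1, -3)
output (1, -3) — from layer 3 (grasp)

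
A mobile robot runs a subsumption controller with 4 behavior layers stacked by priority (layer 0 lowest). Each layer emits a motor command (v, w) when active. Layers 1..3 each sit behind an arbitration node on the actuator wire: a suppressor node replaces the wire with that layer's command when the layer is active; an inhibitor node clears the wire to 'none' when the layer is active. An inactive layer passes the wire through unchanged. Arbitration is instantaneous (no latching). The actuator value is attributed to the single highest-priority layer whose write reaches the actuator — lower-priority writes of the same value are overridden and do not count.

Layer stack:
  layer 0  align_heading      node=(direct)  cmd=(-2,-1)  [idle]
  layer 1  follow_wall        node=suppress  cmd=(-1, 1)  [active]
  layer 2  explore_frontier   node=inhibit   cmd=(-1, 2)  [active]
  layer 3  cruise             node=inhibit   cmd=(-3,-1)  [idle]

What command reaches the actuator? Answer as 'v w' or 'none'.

[0] align_heading off; wire := none
[1] follow_wall on (suppress); wire := (-1, 1)
[2] explore_frontier on (inhibit); wire := none
[3] cruise off; pass none
output none

none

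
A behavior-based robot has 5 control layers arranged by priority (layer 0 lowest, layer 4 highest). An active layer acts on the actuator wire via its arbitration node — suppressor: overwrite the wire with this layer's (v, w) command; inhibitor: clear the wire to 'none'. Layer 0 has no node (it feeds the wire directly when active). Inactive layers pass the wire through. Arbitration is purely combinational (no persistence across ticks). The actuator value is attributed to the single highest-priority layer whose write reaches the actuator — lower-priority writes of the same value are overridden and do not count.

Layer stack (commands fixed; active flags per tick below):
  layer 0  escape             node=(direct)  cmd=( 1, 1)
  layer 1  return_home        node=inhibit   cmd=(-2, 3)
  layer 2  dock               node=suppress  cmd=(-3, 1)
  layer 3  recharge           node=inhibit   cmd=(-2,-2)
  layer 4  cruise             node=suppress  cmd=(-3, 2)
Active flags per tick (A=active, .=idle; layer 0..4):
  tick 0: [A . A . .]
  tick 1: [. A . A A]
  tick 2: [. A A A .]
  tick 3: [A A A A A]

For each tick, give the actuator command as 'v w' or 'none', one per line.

-3 1
-3 2
none
-3 2

tick 0:
  layer 0 (escape) active — direct: (1, 1)
  layer 1 (return_home) idle — unchanged: (1, 1)
  layer 2 (dock) active — suppresses: (-3, 1)
  layer 3 (recharge) idle — unchanged: (-3, 1)
  layer 4 (cruise) idle — unchanged: (-3, 1)
  → actuator (-3, 1)
tick 1:
  layer 0 (escape) idle — none
  layer 1 (return_home) active — inhibits: none
  layer 2 (dock) idle — unchanged: none
  layer 3 (recharge) active — inhibits: none
  layer 4 (cruise) active — suppresses: (-3, 2)
  → actuator (-3, 2)
tick 2:
  layer 0 (escape) idle — none
  layer 1 (return_home) active — inhibits: none
  layer 2 (dock) active — suppresses: (-3, 1)
  layer 3 (recharge) active — inhibits: none
  layer 4 (cruise) idle — unchanged: none
  → actuator none
tick 3:
  layer 0 (escape) active — direct: (1, 1)
  layer 1 (return_home) active — inhibits: none
  layer 2 (dock) active — suppresses: (-3, 1)
  layer 3 (recharge) active — inhibits: none
  layer 4 (cruise) active — suppresses: (-3, 2)
  → actuator (-3, 2)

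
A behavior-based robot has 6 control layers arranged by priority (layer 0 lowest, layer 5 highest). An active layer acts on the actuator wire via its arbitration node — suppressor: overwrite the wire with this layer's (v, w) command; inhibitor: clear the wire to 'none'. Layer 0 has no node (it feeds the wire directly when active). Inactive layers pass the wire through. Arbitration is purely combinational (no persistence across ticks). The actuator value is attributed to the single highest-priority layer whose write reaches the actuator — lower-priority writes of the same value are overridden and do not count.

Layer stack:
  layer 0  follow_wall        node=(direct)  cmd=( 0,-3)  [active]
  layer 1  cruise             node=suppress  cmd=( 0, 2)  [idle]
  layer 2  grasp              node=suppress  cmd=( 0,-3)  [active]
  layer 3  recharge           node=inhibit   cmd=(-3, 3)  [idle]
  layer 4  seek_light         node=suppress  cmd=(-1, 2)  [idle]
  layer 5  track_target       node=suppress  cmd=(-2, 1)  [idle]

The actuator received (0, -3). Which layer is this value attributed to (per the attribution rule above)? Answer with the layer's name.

L0 follow_wall: active, feeds wire = (0, -3)
L1 cruise: idle → wire stays (0, -3)
L2 grasp: active, suppressor → wire = (0, -3)
L3 recharge: idle → wire stays (0, -3)
L4 seek_light: idle → wire stays (0, -3)
L5 track_target: idle → wire stays (0, -3)
actuator = (0, -3)
last writer: layer 2 = grasp

grasp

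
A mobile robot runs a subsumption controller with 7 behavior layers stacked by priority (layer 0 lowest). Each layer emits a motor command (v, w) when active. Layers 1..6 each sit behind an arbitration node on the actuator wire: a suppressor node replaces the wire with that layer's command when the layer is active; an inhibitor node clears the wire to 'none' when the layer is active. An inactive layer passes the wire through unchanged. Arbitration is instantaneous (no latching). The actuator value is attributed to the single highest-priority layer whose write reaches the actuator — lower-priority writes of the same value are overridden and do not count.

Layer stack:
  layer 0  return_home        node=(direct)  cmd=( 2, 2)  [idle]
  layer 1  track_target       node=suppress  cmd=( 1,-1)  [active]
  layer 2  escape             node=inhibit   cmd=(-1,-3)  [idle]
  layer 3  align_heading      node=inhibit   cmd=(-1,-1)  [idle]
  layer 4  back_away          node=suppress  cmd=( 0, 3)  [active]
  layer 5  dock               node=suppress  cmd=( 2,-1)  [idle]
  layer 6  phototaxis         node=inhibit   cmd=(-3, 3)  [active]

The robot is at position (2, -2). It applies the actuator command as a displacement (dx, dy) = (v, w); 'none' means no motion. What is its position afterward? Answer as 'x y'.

[0] return_home off; wire := none
[1] track_target on (suppress); wire := (1, -1)
[2] escape off; pass (1, -1)
[3] align_heading off; pass (1, -1)
[4] back_away on (suppress); wire := (0, 3)
[5] dock off; pass (0, 3)
[6] phototaxis on (inhibit); wire := none
output none
position: (2, -2) + none = (2, -2)

2 -2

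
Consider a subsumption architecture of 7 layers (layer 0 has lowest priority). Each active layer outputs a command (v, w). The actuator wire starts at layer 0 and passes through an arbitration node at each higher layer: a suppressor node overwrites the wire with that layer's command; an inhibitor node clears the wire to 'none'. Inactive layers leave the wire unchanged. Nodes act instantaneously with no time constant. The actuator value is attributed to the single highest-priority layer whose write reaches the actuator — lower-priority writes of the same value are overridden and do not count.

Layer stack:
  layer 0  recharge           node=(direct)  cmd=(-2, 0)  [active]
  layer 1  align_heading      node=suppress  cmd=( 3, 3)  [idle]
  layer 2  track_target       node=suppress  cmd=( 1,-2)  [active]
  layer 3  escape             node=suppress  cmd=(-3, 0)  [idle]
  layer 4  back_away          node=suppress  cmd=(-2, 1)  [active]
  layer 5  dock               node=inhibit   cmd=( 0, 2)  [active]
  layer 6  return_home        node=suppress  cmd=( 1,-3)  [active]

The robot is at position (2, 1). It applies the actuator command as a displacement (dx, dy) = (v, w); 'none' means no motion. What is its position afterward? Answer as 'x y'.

3 -2

[0] recharge on; wire := (-2, 0)
[1] align_heading off; pass (-2, 0)
[2] track_target on (suppress); wire := (1, -2)
[3] escape off; pass (1, -2)
[4] back_away on (suppress); wire := (-2, 1)
[5] dock on (inhibit); wire := none
[6] return_home on (suppress); wire := (1, -3)
output (1, -3)
position: (2, 1) + (1, -3) = (3, -2)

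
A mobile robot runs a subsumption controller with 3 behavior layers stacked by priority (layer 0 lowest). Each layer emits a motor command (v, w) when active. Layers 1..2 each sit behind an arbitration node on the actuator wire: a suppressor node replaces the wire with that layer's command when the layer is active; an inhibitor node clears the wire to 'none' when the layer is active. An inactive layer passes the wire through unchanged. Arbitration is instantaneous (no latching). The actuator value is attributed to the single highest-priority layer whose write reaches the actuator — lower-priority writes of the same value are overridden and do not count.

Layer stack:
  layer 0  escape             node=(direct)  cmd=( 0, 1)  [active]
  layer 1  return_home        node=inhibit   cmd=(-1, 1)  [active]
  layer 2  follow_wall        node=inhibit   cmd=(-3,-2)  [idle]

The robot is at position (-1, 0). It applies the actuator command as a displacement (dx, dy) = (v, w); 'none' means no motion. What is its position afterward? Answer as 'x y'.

-1 0

L0 escape: active, feeds wire = (0, 1)
L1 return_home: active, inhibitor → wire = none
L2 follow_wall: idle → wire stays none
actuator = none
position: (-1, 0) + none = (-1, 0)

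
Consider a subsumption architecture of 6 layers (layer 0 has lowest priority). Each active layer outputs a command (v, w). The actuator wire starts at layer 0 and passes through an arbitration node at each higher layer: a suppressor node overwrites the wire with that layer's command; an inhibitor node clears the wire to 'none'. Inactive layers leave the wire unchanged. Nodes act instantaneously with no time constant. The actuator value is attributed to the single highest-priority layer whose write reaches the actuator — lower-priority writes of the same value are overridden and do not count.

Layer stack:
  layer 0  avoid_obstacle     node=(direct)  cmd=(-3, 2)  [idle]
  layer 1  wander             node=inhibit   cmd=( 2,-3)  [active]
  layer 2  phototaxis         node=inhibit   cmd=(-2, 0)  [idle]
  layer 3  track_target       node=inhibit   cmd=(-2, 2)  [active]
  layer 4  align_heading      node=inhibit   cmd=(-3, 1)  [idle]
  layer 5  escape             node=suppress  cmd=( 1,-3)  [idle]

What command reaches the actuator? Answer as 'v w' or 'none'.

[0] avoid_obstacle off; wire := none
[1] wander on (inhibit); wire := none
[2] phototaxis off; pass none
[3] track_target on (inhibit); wire := none
[4] align_heading off; pass none
[5] escape off; pass none
output none

none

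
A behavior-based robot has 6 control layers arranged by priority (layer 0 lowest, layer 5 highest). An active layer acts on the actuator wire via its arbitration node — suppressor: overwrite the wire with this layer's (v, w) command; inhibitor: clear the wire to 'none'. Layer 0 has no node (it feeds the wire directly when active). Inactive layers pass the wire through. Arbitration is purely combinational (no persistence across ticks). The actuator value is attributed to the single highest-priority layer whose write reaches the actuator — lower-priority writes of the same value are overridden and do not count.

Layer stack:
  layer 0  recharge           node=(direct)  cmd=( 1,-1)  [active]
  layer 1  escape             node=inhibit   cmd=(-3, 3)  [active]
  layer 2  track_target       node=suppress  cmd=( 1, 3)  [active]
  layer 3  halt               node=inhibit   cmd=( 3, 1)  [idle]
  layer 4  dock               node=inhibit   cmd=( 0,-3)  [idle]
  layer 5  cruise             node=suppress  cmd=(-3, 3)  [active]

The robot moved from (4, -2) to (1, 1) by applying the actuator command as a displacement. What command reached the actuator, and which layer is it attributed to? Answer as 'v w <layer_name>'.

-3 3 cruise

displacement = (1, 1) − (4, -2) = (-3, 3)
L0 recharge: active, feeds wire = (1, -1)
L1 escape: active, inhibitor → wire = none
L2 track_target: active, suppressor → wire = (1, 3)
L3 halt: idle → wire stays (1, 3)
L4 dock: idle → wire stays (1, 3)
L5 cruise: active, suppressor → wire = (-3, 3)
actuator = (-3, 3) — from layer 5 (cruise)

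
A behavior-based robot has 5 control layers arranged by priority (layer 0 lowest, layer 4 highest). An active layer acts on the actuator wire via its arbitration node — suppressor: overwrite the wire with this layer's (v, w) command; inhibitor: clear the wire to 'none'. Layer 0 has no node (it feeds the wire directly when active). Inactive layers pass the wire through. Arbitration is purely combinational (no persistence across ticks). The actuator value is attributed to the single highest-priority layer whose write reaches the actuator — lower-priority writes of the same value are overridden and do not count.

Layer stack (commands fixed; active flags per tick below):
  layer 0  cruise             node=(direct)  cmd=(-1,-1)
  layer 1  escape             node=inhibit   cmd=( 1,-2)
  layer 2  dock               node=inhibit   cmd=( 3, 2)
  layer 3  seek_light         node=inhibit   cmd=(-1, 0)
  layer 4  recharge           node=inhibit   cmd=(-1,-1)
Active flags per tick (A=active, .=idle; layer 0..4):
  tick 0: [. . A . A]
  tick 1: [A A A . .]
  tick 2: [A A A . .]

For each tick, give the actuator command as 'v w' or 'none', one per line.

tick 0:
  L0 cruise: idle → wire = none
  L1 escape: idle → wire stays none
  L2 dock: active, inhibitor → wire = none
  L3 seek_light: idle → wire stays none
  L4 recharge: active, inhibitor → wire = none
  actuator = none
tick 1:
  L0 cruise: active, feeds wire = (-1, -1)
  L1 escape: active, inhibitor → wire = none
  L2 dock: active, inhibitor → wire = none
  L3 seek_light: idle → wire stays none
  L4 recharge: idle → wire stays none
  actuator = none
tick 2:
  L0 cruise: active, feeds wire = (-1, -1)
  L1 escape: active, inhibitor → wire = none
  L2 dock: active, inhibitor → wire = none
  L3 seek_light: idle → wire stays none
  L4 recharge: idle → wire stays none
  actuator = none

none
none
none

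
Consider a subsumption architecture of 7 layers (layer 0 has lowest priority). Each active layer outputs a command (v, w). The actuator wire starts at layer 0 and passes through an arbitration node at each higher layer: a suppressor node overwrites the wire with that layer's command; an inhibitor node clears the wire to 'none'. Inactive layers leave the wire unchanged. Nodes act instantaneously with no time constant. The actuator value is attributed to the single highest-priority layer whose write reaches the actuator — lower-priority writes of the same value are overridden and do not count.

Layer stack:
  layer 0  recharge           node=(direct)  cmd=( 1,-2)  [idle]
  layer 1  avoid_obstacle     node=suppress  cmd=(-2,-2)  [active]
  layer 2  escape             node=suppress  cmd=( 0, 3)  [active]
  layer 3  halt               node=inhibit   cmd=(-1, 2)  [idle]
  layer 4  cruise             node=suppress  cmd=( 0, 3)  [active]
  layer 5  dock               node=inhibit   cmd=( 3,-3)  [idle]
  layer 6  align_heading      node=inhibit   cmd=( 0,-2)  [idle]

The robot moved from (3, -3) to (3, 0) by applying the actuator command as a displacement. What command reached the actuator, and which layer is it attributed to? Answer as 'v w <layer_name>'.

displacement = (3, 0) − (3, -3) = (0, 3)
layer 0 (recharge) idle — none
layer 1 (avoid_obstacle) active — suppresses: (-2, -2)
layer 2 (escape) active — suppresses: (0, 3)
layer 3 (halt) idle — unchanged: (0, 3)
layer 4 (cruise) active — suppresses: (0, 3)
layer 5 (dock) idle — unchanged: (0, 3)
layer 6 (align_heading) idle — unchanged: (0, 3)
→ actuator (0, 3) — from layer 4 (cruise)

0 3 cruise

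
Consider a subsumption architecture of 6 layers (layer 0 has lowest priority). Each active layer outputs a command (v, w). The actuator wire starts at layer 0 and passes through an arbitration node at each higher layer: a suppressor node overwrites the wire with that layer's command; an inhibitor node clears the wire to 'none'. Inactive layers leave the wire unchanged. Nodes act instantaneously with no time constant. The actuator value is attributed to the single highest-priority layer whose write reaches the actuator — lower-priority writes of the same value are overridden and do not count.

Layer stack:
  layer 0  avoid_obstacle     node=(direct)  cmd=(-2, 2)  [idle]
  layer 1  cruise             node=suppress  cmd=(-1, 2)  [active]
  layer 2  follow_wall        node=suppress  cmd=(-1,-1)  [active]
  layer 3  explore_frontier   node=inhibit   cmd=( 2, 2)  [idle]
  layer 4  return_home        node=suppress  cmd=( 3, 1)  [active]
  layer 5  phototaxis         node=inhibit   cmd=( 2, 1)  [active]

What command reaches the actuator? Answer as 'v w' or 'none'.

none

layer 0 (avoid_obstacle) idle — none
layer 1 (cruise) active — suppresses: (-1, 2)
layer 2 (follow_wall) active — suppresses: (-1, -1)
layer 3 (explore_frontier) idle — unchanged: (-1, -1)
layer 4 (return_home) active — suppresses: (3, 1)
layer 5 (phototaxis) active — inhibits: none
→ actuator none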